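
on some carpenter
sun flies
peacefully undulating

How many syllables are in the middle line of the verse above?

2

The middle line: sun (1), flies (1) → 2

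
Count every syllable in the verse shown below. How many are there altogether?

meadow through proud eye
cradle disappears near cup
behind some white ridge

17

Line 1: meadow(2) + through(1) + proud(1) + eye(1) = 5
Line 2: cradle(2) + disappears(3) + near(1) + cup(1) = 7
Line 3: behind(2) + some(1) + white(1) + ridge(1) = 5
Total: 5 + 7 + 5 = 17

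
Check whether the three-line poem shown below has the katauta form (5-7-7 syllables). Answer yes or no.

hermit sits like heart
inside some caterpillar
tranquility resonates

Line 1: hermit(2) + sits(1) + like(1) + heart(1) = 5 ✓
Line 2: inside(2) + some(1) + caterpillar(4) = 7 ✓
Line 3: tranquility(4) + resonates(3) = 7 ✓

Yes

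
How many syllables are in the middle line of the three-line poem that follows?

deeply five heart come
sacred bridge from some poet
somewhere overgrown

The middle line: "sacred bridge from some poet": 2+1+1+1+2 = 7

7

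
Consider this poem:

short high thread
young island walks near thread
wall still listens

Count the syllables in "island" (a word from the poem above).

"island" has 2 syllables.

2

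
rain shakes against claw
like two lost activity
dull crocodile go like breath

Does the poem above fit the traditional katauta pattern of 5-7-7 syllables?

Line 1: "rain shakes against claw": 1+1+2+1 = 5 ✓
Line 2: "like two lost activity": 1+1+1+4 = 7 ✓
Line 3: "dull crocodile go like breath": 1+3+1+1+1 = 7 ✓

Yes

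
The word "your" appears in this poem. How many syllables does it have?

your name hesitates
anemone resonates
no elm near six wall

"your" has 1 syllable.

1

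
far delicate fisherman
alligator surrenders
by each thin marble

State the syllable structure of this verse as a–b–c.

Line 1: far (1), delicate (3), fisherman (3) → 7
Line 2: alligator (4), surrenders (3) → 7
Line 3: by (1), each (1), thin (1), marble (2) → 5

7–7–5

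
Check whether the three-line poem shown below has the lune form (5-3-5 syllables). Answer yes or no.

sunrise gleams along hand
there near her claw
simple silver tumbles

Line 1: sunrise(2) + gleams(1) + along(2) + hand(1) = 6 (expected 5)
Line 2: there(1) + near(1) + her(1) + claw(1) = 4 (expected 3)
Line 3: simple(2) + silver(2) + tumbles(2) = 6 (expected 5)

No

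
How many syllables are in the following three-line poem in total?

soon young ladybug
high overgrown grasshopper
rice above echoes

17

Line 1: soon(1) + young(1) + ladybug(3) = 5
Line 2: high(1) + overgrown(3) + grasshopper(3) = 7
Line 3: rice(1) + above(2) + echoes(2) = 5
Total: 5 + 7 + 5 = 17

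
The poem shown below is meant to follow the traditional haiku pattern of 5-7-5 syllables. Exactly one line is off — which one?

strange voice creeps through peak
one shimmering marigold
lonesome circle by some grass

Line 1: strange (1), voice (1), creeps (1), through (1), peak (1) → 5 ✓
Line 2: one (1), shimmering (3), marigold (3) → 7 ✓
Line 3: lonesome (2), circle (2), by (1), some (1), grass (1) → 7 (expected 5)

The third line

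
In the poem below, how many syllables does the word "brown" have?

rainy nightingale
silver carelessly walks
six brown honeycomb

"brown" has 1 syllable.

1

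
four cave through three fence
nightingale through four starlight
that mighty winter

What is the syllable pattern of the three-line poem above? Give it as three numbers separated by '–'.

Line 1: four(1) + cave(1) + through(1) + three(1) + fence(1) = 5
Line 2: nightingale(3) + through(1) + four(1) + starlight(2) = 7
Line 3: that(1) + mighty(2) + winter(2) = 5

5–7–5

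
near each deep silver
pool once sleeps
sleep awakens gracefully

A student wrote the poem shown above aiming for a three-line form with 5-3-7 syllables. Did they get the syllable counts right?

Yes

Line 1: "near each deep silver": 1+1+1+2 = 5 ✓
Line 2: "pool once sleeps": 1+1+1 = 3 ✓
Line 3: "sleep awakens gracefully": 1+3+3 = 7 ✓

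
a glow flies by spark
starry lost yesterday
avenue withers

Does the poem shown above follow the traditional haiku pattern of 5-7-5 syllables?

Line 1: a (1), glow (1), flies (1), by (1), spark (1) → 5 ✓
Line 2: starry (2), lost (1), yesterday (3) → 6 (expected 7)
Line 3: avenue (3), withers (2) → 5 ✓

No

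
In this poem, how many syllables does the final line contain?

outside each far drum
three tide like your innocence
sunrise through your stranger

The final line: sunrise(2) + through(1) + your(1) + stranger(2) = 6

6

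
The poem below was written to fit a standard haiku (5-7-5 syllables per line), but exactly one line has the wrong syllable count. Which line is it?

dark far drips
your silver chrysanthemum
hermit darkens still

Line 1: dark(1) + far(1) + drips(1) = 3 (expected 5)
Line 2: your(1) + silver(2) + chrysanthemum(4) = 7 ✓
Line 3: hermit(2) + darkens(2) + still(1) = 5 ✓

The first line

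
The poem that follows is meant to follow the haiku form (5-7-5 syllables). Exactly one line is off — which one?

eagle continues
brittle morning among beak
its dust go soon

The third line

Line 1: "eagle continues": 2+3 = 5 ✓
Line 2: "brittle morning among beak": 2+2+2+1 = 7 ✓
Line 3: "its dust go soon": 1+1+1+1 = 4 (expected 5)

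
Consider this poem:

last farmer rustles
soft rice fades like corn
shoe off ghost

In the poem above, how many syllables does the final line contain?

The final line: shoe(1) + off(1) + ghost(1) = 3

3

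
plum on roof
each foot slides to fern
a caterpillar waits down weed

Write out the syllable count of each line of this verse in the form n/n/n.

Line 1: plum (1), on (1), roof (1) → 3
Line 2: each (1), foot (1), slides (1), to (1), fern (1) → 5
Line 3: a (1), caterpillar (4), waits (1), down (1), weed (1) → 8

3/5/8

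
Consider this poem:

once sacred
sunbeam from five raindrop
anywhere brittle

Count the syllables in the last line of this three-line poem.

The last line: "anywhere brittle": 3+2 = 5

5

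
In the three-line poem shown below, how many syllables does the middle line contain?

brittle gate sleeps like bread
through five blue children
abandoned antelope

The middle line: through (1), five (1), blue (1), children (2) → 5

5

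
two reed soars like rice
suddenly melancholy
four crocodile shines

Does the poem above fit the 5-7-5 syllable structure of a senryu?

Yes

Line 1: "two reed soars like rice": 1+1+1+1+1 = 5 ✓
Line 2: "suddenly melancholy": 3+4 = 7 ✓
Line 3: "four crocodile shines": 1+3+1 = 5 ✓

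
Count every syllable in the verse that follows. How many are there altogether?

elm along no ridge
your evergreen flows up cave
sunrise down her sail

Line 1: elm (1), along (2), no (1), ridge (1) → 5
Line 2: your (1), evergreen (3), flows (1), up (1), cave (1) → 7
Line 3: sunrise (2), down (1), her (1), sail (1) → 5
Total: 5 + 7 + 5 = 17

17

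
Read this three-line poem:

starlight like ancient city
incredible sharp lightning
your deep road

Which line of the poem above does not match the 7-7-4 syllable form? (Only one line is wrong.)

Line 1: starlight(2) + like(1) + ancient(2) + city(2) = 7 ✓
Line 2: incredible(4) + sharp(1) + lightning(2) = 7 ✓
Line 3: your(1) + deep(1) + road(1) = 3 (expected 4)

The third line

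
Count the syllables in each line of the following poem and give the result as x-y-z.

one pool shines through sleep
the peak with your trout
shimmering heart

Line 1: "one pool shines through sleep": 1+1+1+1+1 = 5
Line 2: "the peak with your trout": 1+1+1+1+1 = 5
Line 3: "shimmering heart": 3+1 = 4

5-5-4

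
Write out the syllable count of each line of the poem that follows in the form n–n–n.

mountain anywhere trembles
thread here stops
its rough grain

Line 1: mountain(2) + anywhere(3) + trembles(2) = 7
Line 2: thread(1) + here(1) + stops(1) = 3
Line 3: its(1) + rough(1) + grain(1) = 3

7–3–3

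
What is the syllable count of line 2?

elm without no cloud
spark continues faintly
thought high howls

Line 2: "spark continues faintly": 1+3+2 = 6

6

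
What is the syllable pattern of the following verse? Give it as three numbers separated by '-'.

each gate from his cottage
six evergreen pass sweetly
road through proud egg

6-7-4

Line 1: each (1), gate (1), from (1), his (1), cottage (2) → 6
Line 2: six (1), evergreen (3), pass (1), sweetly (2) → 7
Line 3: road (1), through (1), proud (1), egg (1) → 4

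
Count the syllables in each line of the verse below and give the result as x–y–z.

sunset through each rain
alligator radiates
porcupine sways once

Line 1: sunset (2), through (1), each (1), rain (1) → 5
Line 2: alligator (4), radiates (3) → 7
Line 3: porcupine (3), sways (1), once (1) → 5

5–7–5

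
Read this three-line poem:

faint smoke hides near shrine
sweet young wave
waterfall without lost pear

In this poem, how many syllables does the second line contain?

3

The second line: sweet (1), young (1), wave (1) → 3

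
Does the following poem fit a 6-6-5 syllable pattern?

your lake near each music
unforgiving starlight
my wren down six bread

Line 1: your(1) + lake(1) + near(1) + each(1) + music(2) = 6 ✓
Line 2: unforgiving(4) + starlight(2) = 6 ✓
Line 3: my(1) + wren(1) + down(1) + six(1) + bread(1) = 5 ✓

Yes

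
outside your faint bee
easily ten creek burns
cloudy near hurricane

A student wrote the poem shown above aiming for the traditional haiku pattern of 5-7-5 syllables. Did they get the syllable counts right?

Line 1: outside(2) + your(1) + faint(1) + bee(1) = 5 ✓
Line 2: easily(3) + ten(1) + creek(1) + burns(1) = 6 (expected 7)
Line 3: cloudy(2) + near(1) + hurricane(3) = 6 (expected 5)

No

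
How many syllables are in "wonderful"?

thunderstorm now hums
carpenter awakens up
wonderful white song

3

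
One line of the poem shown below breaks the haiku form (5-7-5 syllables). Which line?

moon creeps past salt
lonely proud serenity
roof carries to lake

Line 1: "moon creeps past salt": 1+1+1+1 = 4 (expected 5)
Line 2: "lonely proud serenity": 2+1+4 = 7 ✓
Line 3: "roof carries to lake": 1+2+1+1 = 5 ✓

The first line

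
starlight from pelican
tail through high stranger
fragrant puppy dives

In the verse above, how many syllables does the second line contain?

5

The second line: "tail through high stranger": 1+1+1+2 = 5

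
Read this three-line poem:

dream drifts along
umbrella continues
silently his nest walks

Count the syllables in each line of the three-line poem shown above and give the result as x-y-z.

Line 1: dream (1), drifts (1), along (2) → 4
Line 2: umbrella (3), continues (3) → 6
Line 3: silently (3), his (1), nest (1), walks (1) → 6

4-6-6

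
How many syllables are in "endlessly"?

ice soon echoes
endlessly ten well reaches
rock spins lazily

"endlessly" has 3 syllables.

3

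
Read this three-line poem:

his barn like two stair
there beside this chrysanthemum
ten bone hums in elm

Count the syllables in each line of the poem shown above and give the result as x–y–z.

Line 1: his(1) + barn(1) + like(1) + two(1) + stair(1) = 5
Line 2: there(1) + beside(2) + this(1) + chrysanthemum(4) = 8
Line 3: ten(1) + bone(1) + hums(1) + in(1) + elm(1) = 5

5–8–5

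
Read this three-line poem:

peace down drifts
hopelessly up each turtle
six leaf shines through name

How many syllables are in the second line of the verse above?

The second line: "hopelessly up each turtle": 3+1+1+2 = 7

7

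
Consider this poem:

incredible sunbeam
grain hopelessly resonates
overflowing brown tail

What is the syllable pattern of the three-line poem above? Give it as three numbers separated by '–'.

Line 1: "incredible sunbeam": 4+2 = 6
Line 2: "grain hopelessly resonates": 1+3+3 = 7
Line 3: "overflowing brown tail": 4+1+1 = 6

6–7–6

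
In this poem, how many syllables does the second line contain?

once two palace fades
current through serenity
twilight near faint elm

7

The second line: current (2), through (1), serenity (4) → 7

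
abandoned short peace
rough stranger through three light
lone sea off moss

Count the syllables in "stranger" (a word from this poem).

2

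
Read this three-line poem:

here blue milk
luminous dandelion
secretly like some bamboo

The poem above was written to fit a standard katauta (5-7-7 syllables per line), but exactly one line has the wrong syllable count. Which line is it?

Line 1: "here blue milk": 1+1+1 = 3 (expected 5)
Line 2: "luminous dandelion": 3+4 = 7 ✓
Line 3: "secretly like some bamboo": 3+1+1+2 = 7 ✓

Line 1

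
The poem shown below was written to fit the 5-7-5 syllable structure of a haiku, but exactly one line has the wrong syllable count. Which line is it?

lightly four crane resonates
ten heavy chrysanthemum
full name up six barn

Line 1

Line 1: "lightly four crane resonates": 2+1+1+3 = 7 (expected 5)
Line 2: "ten heavy chrysanthemum": 1+2+4 = 7 ✓
Line 3: "full name up six barn": 1+1+1+1+1 = 5 ✓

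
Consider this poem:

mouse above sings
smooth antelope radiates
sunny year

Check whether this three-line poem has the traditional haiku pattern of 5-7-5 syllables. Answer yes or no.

Line 1: "mouse above sings": 1+2+1 = 4 (expected 5)
Line 2: "smooth antelope radiates": 1+3+3 = 7 ✓
Line 3: "sunny year": 2+1 = 3 (expected 5)

No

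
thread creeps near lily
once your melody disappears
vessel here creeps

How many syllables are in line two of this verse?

Line two: "once your melody disappears": 1+1+3+3 = 8

8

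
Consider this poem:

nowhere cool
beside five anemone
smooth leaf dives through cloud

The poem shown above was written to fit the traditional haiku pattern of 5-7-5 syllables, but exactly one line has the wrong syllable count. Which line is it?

Line 1: "nowhere cool": 2+1 = 3 (expected 5)
Line 2: "beside five anemone": 2+1+4 = 7 ✓
Line 3: "smooth leaf dives through cloud": 1+1+1+1+1 = 5 ✓

The first line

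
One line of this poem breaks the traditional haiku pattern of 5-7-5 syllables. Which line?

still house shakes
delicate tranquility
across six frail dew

Line 1

Line 1: still(1) + house(1) + shakes(1) = 3 (expected 5)
Line 2: delicate(3) + tranquility(4) = 7 ✓
Line 3: across(2) + six(1) + frail(1) + dew(1) = 5 ✓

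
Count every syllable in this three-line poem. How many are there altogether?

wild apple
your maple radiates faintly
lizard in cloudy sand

Line 1: "wild apple": 1+2 = 3
Line 2: "your maple radiates faintly": 1+2+3+2 = 8
Line 3: "lizard in cloudy sand": 2+1+2+1 = 6
Total: 3 + 8 + 6 = 17

17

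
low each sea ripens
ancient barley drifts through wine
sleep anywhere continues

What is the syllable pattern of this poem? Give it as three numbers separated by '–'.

Line 1: low(1) + each(1) + sea(1) + ripens(2) = 5
Line 2: ancient(2) + barley(2) + drifts(1) + through(1) + wine(1) = 7
Line 3: sleep(1) + anywhere(3) + continues(3) = 7

5–7–7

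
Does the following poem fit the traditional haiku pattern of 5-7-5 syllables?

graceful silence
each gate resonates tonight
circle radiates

No

Line 1: graceful (2), silence (2) → 4 (expected 5)
Line 2: each (1), gate (1), resonates (3), tonight (2) → 7 ✓
Line 3: circle (2), radiates (3) → 5 ✓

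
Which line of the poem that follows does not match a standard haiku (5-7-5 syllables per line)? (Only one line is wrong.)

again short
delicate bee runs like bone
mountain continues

Line 1: "again short": 2+1 = 3 (expected 5)
Line 2: "delicate bee runs like bone": 3+1+1+1+1 = 7 ✓
Line 3: "mountain continues": 2+3 = 5 ✓

The first line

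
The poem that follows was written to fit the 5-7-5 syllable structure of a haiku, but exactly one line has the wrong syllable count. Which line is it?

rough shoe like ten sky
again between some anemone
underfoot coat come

Line 1: "rough shoe like ten sky": 1+1+1+1+1 = 5 ✓
Line 2: "again between some anemone": 2+2+1+4 = 9 (expected 7)
Line 3: "underfoot coat come": 3+1+1 = 5 ✓

The second line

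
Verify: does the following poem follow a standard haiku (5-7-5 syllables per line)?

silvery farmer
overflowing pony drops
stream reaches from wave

Line 1: silvery (3), farmer (2) → 5 ✓
Line 2: overflowing (4), pony (2), drops (1) → 7 ✓
Line 3: stream (1), reaches (2), from (1), wave (1) → 5 ✓

Yes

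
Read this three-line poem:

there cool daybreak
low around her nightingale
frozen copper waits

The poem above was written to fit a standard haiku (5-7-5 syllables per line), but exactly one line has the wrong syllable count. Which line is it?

Line 1: there (1), cool (1), daybreak (2) → 4 (expected 5)
Line 2: low (1), around (2), her (1), nightingale (3) → 7 ✓
Line 3: frozen (2), copper (2), waits (1) → 5 ✓

The first line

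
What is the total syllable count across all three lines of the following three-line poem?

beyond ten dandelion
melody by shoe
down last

Line 1: "beyond ten dandelion": 2+1+4 = 7
Line 2: "melody by shoe": 3+1+1 = 5
Line 3: "down last": 1+1 = 2
Total: 7 + 5 + 2 = 14

14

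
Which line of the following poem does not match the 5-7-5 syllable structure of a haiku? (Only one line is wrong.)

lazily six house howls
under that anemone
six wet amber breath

Line 1: lazily(3) + six(1) + house(1) + howls(1) = 6 (expected 5)
Line 2: under(2) + that(1) + anemone(4) = 7 ✓
Line 3: six(1) + wet(1) + amber(2) + breath(1) = 5 ✓

Line 1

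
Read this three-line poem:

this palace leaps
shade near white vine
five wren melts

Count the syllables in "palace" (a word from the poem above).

2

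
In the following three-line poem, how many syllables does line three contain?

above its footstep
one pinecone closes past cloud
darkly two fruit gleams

5

Line three: "darkly two fruit gleams": 2+1+1+1 = 5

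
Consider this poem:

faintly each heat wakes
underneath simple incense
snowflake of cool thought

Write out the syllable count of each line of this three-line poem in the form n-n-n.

5-7-5

Line 1: faintly (2), each (1), heat (1), wakes (1) → 5
Line 2: underneath (3), simple (2), incense (2) → 7
Line 3: snowflake (2), of (1), cool (1), thought (1) → 5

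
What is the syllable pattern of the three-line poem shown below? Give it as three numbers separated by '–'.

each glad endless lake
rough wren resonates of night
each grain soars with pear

Line 1: "each glad endless lake": 1+1+2+1 = 5
Line 2: "rough wren resonates of night": 1+1+3+1+1 = 7
Line 3: "each grain soars with pear": 1+1+1+1+1 = 5

5–7–5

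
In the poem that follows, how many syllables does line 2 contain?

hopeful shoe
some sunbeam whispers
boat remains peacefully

5

Line 2: "some sunbeam whispers": 1+2+2 = 5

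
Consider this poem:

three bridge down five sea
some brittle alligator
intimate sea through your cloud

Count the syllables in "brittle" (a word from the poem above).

"brittle" has 2 syllables.

2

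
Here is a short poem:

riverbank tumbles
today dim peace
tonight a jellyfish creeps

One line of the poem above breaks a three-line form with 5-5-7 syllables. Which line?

Line 2

Line 1: "riverbank tumbles": 3+2 = 5 ✓
Line 2: "today dim peace": 2+1+1 = 4 (expected 5)
Line 3: "tonight a jellyfish creeps": 2+1+3+1 = 7 ✓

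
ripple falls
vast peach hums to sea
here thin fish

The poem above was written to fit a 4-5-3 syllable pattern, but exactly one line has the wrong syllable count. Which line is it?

Line 1: ripple(2) + falls(1) = 3 (expected 4)
Line 2: vast(1) + peach(1) + hums(1) + to(1) + sea(1) = 5 ✓
Line 3: here(1) + thin(1) + fish(1) = 3 ✓

The first line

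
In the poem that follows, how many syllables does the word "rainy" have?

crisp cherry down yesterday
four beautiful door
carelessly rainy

2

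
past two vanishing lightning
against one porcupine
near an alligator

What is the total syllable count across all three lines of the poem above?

19

Line 1: past (1), two (1), vanishing (3), lightning (2) → 7
Line 2: against (2), one (1), porcupine (3) → 6
Line 3: near (1), an (1), alligator (4) → 6
Total: 7 + 6 + 6 = 19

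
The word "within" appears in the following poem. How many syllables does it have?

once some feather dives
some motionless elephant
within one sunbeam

2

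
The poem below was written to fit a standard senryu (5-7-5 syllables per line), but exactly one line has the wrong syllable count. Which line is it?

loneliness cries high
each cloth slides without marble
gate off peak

Line 1: loneliness(3) + cries(1) + high(1) = 5 ✓
Line 2: each(1) + cloth(1) + slides(1) + without(2) + marble(2) = 7 ✓
Line 3: gate(1) + off(1) + peak(1) = 3 (expected 5)

The third line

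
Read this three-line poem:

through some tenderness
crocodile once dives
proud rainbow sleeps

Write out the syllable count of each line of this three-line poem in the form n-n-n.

5-5-4

Line 1: through(1) + some(1) + tenderness(3) = 5
Line 2: crocodile(3) + once(1) + dives(1) = 5
Line 3: proud(1) + rainbow(2) + sleeps(1) = 4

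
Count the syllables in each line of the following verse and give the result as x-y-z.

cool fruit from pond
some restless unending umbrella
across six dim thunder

4-9-6

Line 1: cool(1) + fruit(1) + from(1) + pond(1) = 4
Line 2: some(1) + restless(2) + unending(3) + umbrella(3) = 9
Line 3: across(2) + six(1) + dim(1) + thunder(2) = 6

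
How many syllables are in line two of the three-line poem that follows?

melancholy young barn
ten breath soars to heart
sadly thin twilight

Line two: ten (1), breath (1), soars (1), to (1), heart (1) → 5

5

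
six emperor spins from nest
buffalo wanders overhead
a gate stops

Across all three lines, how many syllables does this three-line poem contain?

18

Line 1: "six emperor spins from nest": 1+3+1+1+1 = 7
Line 2: "buffalo wanders overhead": 3+2+3 = 8
Line 3: "a gate stops": 1+1+1 = 3
Total: 7 + 8 + 3 = 18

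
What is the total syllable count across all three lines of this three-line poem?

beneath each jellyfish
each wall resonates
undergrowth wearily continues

Line 1: beneath (2), each (1), jellyfish (3) → 6
Line 2: each (1), wall (1), resonates (3) → 5
Line 3: undergrowth (3), wearily (3), continues (3) → 9
Total: 6 + 5 + 9 = 20

20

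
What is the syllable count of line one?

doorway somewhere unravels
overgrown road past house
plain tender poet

Line one: "doorway somewhere unravels": 2+2+3 = 7

7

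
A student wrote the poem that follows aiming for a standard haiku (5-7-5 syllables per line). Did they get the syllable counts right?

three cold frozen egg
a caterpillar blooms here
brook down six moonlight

Line 1: three(1) + cold(1) + frozen(2) + egg(1) = 5 ✓
Line 2: a(1) + caterpillar(4) + blooms(1) + here(1) = 7 ✓
Line 3: brook(1) + down(1) + six(1) + moonlight(2) = 5 ✓

Yes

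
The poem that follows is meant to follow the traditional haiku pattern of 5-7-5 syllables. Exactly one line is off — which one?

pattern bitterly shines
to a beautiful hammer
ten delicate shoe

Line 1

Line 1: "pattern bitterly shines": 2+3+1 = 6 (expected 5)
Line 2: "to a beautiful hammer": 1+1+3+2 = 7 ✓
Line 3: "ten delicate shoe": 1+3+1 = 5 ✓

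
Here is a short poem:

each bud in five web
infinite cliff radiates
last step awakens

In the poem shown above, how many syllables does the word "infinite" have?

3

"infinite" has 3 syllables.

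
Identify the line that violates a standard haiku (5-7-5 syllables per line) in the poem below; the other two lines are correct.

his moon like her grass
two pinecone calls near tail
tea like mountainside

The second line

Line 1: his(1) + moon(1) + like(1) + her(1) + grass(1) = 5 ✓
Line 2: two(1) + pinecone(2) + calls(1) + near(1) + tail(1) = 6 (expected 7)
Line 3: tea(1) + like(1) + mountainside(3) = 5 ✓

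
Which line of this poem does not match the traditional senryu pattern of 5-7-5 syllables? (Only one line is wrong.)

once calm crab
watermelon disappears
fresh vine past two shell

Line 1: once(1) + calm(1) + crab(1) = 3 (expected 5)
Line 2: watermelon(4) + disappears(3) = 7 ✓
Line 3: fresh(1) + vine(1) + past(1) + two(1) + shell(1) = 5 ✓

Line 1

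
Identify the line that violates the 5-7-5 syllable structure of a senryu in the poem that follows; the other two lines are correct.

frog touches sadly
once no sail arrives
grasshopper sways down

Line 1: "frog touches sadly": 1+2+2 = 5 ✓
Line 2: "once no sail arrives": 1+1+1+2 = 5 (expected 7)
Line 3: "grasshopper sways down": 3+1+1 = 5 ✓

Line 2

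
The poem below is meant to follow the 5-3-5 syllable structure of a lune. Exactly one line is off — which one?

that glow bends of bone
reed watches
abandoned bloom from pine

The third line

Line 1: that (1), glow (1), bends (1), of (1), bone (1) → 5 ✓
Line 2: reed (1), watches (2) → 3 ✓
Line 3: abandoned (3), bloom (1), from (1), pine (1) → 6 (expected 5)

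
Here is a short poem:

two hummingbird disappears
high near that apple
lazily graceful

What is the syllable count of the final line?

The final line: lazily (3), graceful (2) → 5

5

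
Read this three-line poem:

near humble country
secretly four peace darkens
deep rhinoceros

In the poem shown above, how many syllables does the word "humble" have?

2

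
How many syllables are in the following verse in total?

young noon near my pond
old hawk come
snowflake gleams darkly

Line 1: "young noon near my pond": 1+1+1+1+1 = 5
Line 2: "old hawk come": 1+1+1 = 3
Line 3: "snowflake gleams darkly": 2+1+2 = 5
Total: 5 + 3 + 5 = 13

13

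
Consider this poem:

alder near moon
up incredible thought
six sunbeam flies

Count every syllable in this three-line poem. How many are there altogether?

14

Line 1: alder (2), near (1), moon (1) → 4
Line 2: up (1), incredible (4), thought (1) → 6
Line 3: six (1), sunbeam (2), flies (1) → 4
Total: 4 + 6 + 4 = 14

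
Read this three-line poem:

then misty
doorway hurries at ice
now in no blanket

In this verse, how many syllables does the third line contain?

The third line: "now in no blanket": 1+1+1+2 = 5

5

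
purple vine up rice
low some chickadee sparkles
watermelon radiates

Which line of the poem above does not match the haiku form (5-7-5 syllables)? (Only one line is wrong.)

Line 1: "purple vine up rice": 2+1+1+1 = 5 ✓
Line 2: "low some chickadee sparkles": 1+1+3+2 = 7 ✓
Line 3: "watermelon radiates": 4+3 = 7 (expected 5)

The third line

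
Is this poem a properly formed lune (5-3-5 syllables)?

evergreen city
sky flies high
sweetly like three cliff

Yes

Line 1: "evergreen city": 3+2 = 5 ✓
Line 2: "sky flies high": 1+1+1 = 3 ✓
Line 3: "sweetly like three cliff": 2+1+1+1 = 5 ✓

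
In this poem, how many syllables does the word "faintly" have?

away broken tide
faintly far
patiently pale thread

2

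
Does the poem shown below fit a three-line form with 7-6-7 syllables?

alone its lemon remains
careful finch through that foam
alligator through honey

Line 1: alone (2), its (1), lemon (2), remains (2) → 7 ✓
Line 2: careful (2), finch (1), through (1), that (1), foam (1) → 6 ✓
Line 3: alligator (4), through (1), honey (2) → 7 ✓

Yes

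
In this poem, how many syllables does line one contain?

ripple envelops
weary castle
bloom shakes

5

Line one: "ripple envelops": 2+3 = 5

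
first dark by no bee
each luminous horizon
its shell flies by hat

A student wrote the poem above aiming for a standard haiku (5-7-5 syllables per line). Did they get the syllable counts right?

Line 1: first(1) + dark(1) + by(1) + no(1) + bee(1) = 5 ✓
Line 2: each(1) + luminous(3) + horizon(3) = 7 ✓
Line 3: its(1) + shell(1) + flies(1) + by(1) + hat(1) = 5 ✓

Yes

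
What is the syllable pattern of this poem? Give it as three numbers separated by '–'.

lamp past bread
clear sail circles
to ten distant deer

Line 1: lamp (1), past (1), bread (1) → 3
Line 2: clear (1), sail (1), circles (2) → 4
Line 3: to (1), ten (1), distant (2), deer (1) → 5

3–4–5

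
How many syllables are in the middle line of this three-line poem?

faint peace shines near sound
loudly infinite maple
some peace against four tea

7

The middle line: "loudly infinite maple": 2+3+2 = 7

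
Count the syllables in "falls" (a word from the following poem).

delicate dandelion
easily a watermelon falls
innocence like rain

1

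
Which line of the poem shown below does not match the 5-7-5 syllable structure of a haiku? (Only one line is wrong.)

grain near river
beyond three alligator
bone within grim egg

The first line

Line 1: grain (1), near (1), river (2) → 4 (expected 5)
Line 2: beyond (2), three (1), alligator (4) → 7 ✓
Line 3: bone (1), within (2), grim (1), egg (1) → 5 ✓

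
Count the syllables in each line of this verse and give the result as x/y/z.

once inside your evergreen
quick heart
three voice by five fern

7/2/5

Line 1: once (1), inside (2), your (1), evergreen (3) → 7
Line 2: quick (1), heart (1) → 2
Line 3: three (1), voice (1), by (1), five (1), fern (1) → 5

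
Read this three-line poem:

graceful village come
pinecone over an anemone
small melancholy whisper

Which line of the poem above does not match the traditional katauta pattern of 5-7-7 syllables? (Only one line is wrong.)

Line 2

Line 1: "graceful village come": 2+2+1 = 5 ✓
Line 2: "pinecone over an anemone": 2+2+1+4 = 9 (expected 7)
Line 3: "small melancholy whisper": 1+4+2 = 7 ✓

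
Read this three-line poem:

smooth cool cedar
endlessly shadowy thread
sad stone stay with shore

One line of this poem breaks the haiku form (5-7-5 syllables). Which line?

The first line

Line 1: smooth (1), cool (1), cedar (2) → 4 (expected 5)
Line 2: endlessly (3), shadowy (3), thread (1) → 7 ✓
Line 3: sad (1), stone (1), stay (1), with (1), shore (1) → 5 ✓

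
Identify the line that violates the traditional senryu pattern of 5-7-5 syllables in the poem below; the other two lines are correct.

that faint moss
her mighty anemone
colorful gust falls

Line 1: that (1), faint (1), moss (1) → 3 (expected 5)
Line 2: her (1), mighty (2), anemone (4) → 7 ✓
Line 3: colorful (3), gust (1), falls (1) → 5 ✓

Line 1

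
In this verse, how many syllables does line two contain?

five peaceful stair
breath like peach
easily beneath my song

Line two: breath (1), like (1), peach (1) → 3

3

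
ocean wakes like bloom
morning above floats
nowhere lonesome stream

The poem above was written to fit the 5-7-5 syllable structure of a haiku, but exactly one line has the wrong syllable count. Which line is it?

Line 1: ocean(2) + wakes(1) + like(1) + bloom(1) = 5 ✓
Line 2: morning(2) + above(2) + floats(1) = 5 (expected 7)
Line 3: nowhere(2) + lonesome(2) + stream(1) = 5 ✓

The second line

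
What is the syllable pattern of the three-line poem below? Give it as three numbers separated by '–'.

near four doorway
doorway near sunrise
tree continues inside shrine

4–5–7

Line 1: near(1) + four(1) + doorway(2) = 4
Line 2: doorway(2) + near(1) + sunrise(2) = 5
Line 3: tree(1) + continues(3) + inside(2) + shrine(1) = 7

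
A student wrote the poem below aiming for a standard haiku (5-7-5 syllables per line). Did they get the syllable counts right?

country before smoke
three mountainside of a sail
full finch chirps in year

Line 1: country (2), before (2), smoke (1) → 5 ✓
Line 2: three (1), mountainside (3), of (1), a (1), sail (1) → 7 ✓
Line 3: full (1), finch (1), chirps (1), in (1), year (1) → 5 ✓

Yes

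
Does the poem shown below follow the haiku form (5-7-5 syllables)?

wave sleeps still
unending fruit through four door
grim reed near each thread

Line 1: wave (1), sleeps (1), still (1) → 3 (expected 5)
Line 2: unending (3), fruit (1), through (1), four (1), door (1) → 7 ✓
Line 3: grim (1), reed (1), near (1), each (1), thread (1) → 5 ✓

No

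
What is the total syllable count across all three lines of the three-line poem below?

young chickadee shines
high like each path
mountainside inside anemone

Line 1: "young chickadee shines": 1+3+1 = 5
Line 2: "high like each path": 1+1+1+1 = 4
Line 3: "mountainside inside anemone": 3+2+4 = 9
Total: 5 + 4 + 9 = 18

18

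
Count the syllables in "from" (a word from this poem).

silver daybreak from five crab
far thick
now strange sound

1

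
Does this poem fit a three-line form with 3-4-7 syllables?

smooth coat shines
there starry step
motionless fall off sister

Yes

Line 1: "smooth coat shines": 1+1+1 = 3 ✓
Line 2: "there starry step": 1+2+1 = 4 ✓
Line 3: "motionless fall off sister": 3+1+1+2 = 7 ✓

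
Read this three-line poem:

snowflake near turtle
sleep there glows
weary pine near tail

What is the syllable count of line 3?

Line 3: "weary pine near tail": 2+1+1+1 = 5

5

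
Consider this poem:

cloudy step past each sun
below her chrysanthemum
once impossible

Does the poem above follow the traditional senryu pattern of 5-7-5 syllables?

Line 1: cloudy (2), step (1), past (1), each (1), sun (1) → 6 (expected 5)
Line 2: below (2), her (1), chrysanthemum (4) → 7 ✓
Line 3: once (1), impossible (4) → 5 ✓

No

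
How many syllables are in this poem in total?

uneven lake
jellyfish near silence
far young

12

Line 1: "uneven lake": 3+1 = 4
Line 2: "jellyfish near silence": 3+1+2 = 6
Line 3: "far young": 1+1 = 2
Total: 4 + 6 + 2 = 12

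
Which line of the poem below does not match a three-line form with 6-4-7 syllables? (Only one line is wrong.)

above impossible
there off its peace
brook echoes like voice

Line 1: "above impossible": 2+4 = 6 ✓
Line 2: "there off its peace": 1+1+1+1 = 4 ✓
Line 3: "brook echoes like voice": 1+2+1+1 = 5 (expected 7)

The third line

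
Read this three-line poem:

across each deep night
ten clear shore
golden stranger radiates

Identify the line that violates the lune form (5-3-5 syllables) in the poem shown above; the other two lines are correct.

Line 1: "across each deep night": 2+1+1+1 = 5 ✓
Line 2: "ten clear shore": 1+1+1 = 3 ✓
Line 3: "golden stranger radiates": 2+2+3 = 7 (expected 5)

Line 3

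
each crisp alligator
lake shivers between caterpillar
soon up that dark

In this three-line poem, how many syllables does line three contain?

Line three: soon(1) + up(1) + that(1) + dark(1) = 4

4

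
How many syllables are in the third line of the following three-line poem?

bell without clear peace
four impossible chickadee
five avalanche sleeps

5

The third line: "five avalanche sleeps": 1+3+1 = 5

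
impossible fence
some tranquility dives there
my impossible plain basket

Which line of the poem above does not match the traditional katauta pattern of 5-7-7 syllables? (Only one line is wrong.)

Line 1: "impossible fence": 4+1 = 5 ✓
Line 2: "some tranquility dives there": 1+4+1+1 = 7 ✓
Line 3: "my impossible plain basket": 1+4+1+2 = 8 (expected 7)

Line 3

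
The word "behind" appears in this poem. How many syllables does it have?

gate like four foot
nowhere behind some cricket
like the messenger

2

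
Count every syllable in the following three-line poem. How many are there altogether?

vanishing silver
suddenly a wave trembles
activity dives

17

Line 1: vanishing(3) + silver(2) = 5
Line 2: suddenly(3) + a(1) + wave(1) + trembles(2) = 7
Line 3: activity(4) + dives(1) = 5
Total: 5 + 7 + 5 = 17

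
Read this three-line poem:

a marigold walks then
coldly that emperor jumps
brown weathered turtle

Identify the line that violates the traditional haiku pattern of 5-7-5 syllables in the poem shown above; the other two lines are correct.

The first line

Line 1: "a marigold walks then": 1+3+1+1 = 6 (expected 5)
Line 2: "coldly that emperor jumps": 2+1+3+1 = 7 ✓
Line 3: "brown weathered turtle": 1+2+2 = 5 ✓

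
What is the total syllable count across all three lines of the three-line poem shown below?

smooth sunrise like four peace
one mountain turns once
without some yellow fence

17

Line 1: smooth (1), sunrise (2), like (1), four (1), peace (1) → 6
Line 2: one (1), mountain (2), turns (1), once (1) → 5
Line 3: without (2), some (1), yellow (2), fence (1) → 6
Total: 6 + 5 + 6 = 17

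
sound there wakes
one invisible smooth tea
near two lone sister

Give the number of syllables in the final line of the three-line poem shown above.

The final line: near(1) + two(1) + lone(1) + sister(2) = 5

5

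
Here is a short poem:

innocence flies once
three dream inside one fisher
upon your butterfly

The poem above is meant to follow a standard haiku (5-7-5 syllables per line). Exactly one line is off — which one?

Line 1: innocence (3), flies (1), once (1) → 5 ✓
Line 2: three (1), dream (1), inside (2), one (1), fisher (2) → 7 ✓
Line 3: upon (2), your (1), butterfly (3) → 6 (expected 5)

The third line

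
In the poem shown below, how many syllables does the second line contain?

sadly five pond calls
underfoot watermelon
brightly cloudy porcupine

The second line: "underfoot watermelon": 3+4 = 7

7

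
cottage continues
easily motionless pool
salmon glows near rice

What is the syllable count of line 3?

5

Line 3: salmon (2), glows (1), near (1), rice (1) → 5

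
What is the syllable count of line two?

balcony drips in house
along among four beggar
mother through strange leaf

7

Line two: along(2) + among(2) + four(1) + beggar(2) = 7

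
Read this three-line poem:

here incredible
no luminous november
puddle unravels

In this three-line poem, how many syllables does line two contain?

Line two: "no luminous november": 1+3+3 = 7

7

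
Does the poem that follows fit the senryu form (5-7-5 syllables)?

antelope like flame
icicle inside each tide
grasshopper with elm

Line 1: "antelope like flame": 3+1+1 = 5 ✓
Line 2: "icicle inside each tide": 3+2+1+1 = 7 ✓
Line 3: "grasshopper with elm": 3+1+1 = 5 ✓

Yes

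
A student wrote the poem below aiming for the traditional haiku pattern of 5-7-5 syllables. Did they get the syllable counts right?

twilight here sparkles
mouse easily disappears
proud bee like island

Yes

Line 1: twilight (2), here (1), sparkles (2) → 5 ✓
Line 2: mouse (1), easily (3), disappears (3) → 7 ✓
Line 3: proud (1), bee (1), like (1), island (2) → 5 ✓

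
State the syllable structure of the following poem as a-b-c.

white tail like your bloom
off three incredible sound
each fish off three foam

Line 1: "white tail like your bloom": 1+1+1+1+1 = 5
Line 2: "off three incredible sound": 1+1+4+1 = 7
Line 3: "each fish off three foam": 1+1+1+1+1 = 5

5-7-5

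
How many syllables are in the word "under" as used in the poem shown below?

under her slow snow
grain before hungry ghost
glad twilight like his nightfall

2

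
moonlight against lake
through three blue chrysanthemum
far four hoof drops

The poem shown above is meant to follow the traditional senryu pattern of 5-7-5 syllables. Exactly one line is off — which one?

Line 1: moonlight (2), against (2), lake (1) → 5 ✓
Line 2: through (1), three (1), blue (1), chrysanthemum (4) → 7 ✓
Line 3: far (1), four (1), hoof (1), drops (1) → 4 (expected 5)

The third line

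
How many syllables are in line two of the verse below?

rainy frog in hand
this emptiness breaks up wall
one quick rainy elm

Line two: this (1), emptiness (3), breaks (1), up (1), wall (1) → 7

7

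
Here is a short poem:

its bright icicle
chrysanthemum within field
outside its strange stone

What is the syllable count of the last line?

5

The last line: "outside its strange stone": 2+1+1+1 = 5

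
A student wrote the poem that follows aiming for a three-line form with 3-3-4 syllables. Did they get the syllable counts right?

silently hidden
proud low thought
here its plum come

No

Line 1: silently(3) + hidden(2) = 5 (expected 3)
Line 2: proud(1) + low(1) + thought(1) = 3 ✓
Line 3: here(1) + its(1) + plum(1) + come(1) = 4 ✓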